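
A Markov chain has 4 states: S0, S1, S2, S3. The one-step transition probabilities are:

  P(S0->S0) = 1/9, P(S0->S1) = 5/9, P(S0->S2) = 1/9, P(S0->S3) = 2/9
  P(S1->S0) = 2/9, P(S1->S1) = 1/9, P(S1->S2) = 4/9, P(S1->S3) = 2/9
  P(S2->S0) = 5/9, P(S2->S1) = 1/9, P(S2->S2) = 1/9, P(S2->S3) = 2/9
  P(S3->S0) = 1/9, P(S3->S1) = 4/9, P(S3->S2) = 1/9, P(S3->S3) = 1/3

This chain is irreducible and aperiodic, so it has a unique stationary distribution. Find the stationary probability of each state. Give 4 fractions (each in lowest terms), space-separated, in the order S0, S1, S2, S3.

Answer: 41/172 155/516 109/516 1/4

Derivation:
The stationary distribution satisfies pi = pi * P, i.e.:
  pi_S0 = 1/9*pi_S0 + 2/9*pi_S1 + 5/9*pi_S2 + 1/9*pi_S3
  pi_S1 = 5/9*pi_S0 + 1/9*pi_S1 + 1/9*pi_S2 + 4/9*pi_S3
  pi_S2 = 1/9*pi_S0 + 4/9*pi_S1 + 1/9*pi_S2 + 1/9*pi_S3
  pi_S3 = 2/9*pi_S0 + 2/9*pi_S1 + 2/9*pi_S2 + 1/3*pi_S3
with normalization: pi_S0 + pi_S1 + pi_S2 + pi_S3 = 1.

Using the first 3 balance equations plus normalization, the linear system A*pi = b is:
  [-8/9, 2/9, 5/9, 1/9] . pi = 0
  [5/9, -8/9, 1/9, 4/9] . pi = 0
  [1/9, 4/9, -8/9, 1/9] . pi = 0
  [1, 1, 1, 1] . pi = 1

Solving yields:
  pi_S0 = 41/172
  pi_S1 = 155/516
  pi_S2 = 109/516
  pi_S3 = 1/4

Verification (pi * P):
  41/172*1/9 + 155/516*2/9 + 109/516*5/9 + 1/4*1/9 = 41/172 = pi_S0  (ok)
  41/172*5/9 + 155/516*1/9 + 109/516*1/9 + 1/4*4/9 = 155/516 = pi_S1  (ok)
  41/172*1/9 + 155/516*4/9 + 109/516*1/9 + 1/4*1/9 = 109/516 = pi_S2  (ok)
  41/172*2/9 + 155/516*2/9 + 109/516*2/9 + 1/4*1/3 = 1/4 = pi_S3  (ok)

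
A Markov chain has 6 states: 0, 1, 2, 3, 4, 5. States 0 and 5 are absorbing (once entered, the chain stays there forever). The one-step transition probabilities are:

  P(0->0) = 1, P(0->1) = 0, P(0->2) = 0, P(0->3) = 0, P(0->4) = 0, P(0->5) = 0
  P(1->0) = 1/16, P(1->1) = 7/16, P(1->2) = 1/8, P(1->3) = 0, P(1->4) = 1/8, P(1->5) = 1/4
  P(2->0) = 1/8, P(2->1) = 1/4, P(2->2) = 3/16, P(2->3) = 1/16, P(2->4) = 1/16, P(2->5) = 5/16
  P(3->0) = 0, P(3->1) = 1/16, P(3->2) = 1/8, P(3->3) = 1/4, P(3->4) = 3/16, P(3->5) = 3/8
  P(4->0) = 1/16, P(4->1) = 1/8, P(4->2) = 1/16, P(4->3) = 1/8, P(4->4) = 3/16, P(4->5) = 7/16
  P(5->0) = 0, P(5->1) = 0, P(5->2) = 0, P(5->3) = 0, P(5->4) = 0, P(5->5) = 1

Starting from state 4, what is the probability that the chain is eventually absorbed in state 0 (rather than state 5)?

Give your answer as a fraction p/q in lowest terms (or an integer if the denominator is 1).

Answer: 33/239

Derivation:
Let a_i = P(absorbed in 0 | start in state i).
Boundary conditions: a_0 = 1, a_5 = 0.
For each transient state i, a_i = sum_j P(i->j) * a_j:
  a_1 = 1/16*a_0 + 7/16*a_1 + 1/8*a_2 + 0*a_3 + 1/8*a_4 + 1/4*a_5
  a_2 = 1/8*a_0 + 1/4*a_1 + 3/16*a_2 + 1/16*a_3 + 1/16*a_4 + 5/16*a_5
  a_3 = 0*a_0 + 1/16*a_1 + 1/8*a_2 + 1/4*a_3 + 3/16*a_4 + 3/8*a_5
  a_4 = 1/16*a_0 + 1/8*a_1 + 1/16*a_2 + 1/8*a_3 + 3/16*a_4 + 7/16*a_5

Substituting a_0 = 1 and a_5 = 0, rearrange to (I - Q) a = r where r[i] = P(i -> 0):
  [9/16, -1/8, 0, -1/8] . (a_1, a_2, a_3, a_4) = 1/16
  [-1/4, 13/16, -1/16, -1/16] . (a_1, a_2, a_3, a_4) = 1/8
  [-1/16, -1/8, 3/4, -3/16] . (a_1, a_2, a_3, a_4) = 0
  [-1/8, -1/16, -1/8, 13/16] . (a_1, a_2, a_3, a_4) = 1/16

Solving yields:
  a_1 = 323/1673
  a_2 = 386/1673
  a_3 = 149/1673
  a_4 = 33/239

Starting state is 4, so the absorption probability is a_4 = 33/239.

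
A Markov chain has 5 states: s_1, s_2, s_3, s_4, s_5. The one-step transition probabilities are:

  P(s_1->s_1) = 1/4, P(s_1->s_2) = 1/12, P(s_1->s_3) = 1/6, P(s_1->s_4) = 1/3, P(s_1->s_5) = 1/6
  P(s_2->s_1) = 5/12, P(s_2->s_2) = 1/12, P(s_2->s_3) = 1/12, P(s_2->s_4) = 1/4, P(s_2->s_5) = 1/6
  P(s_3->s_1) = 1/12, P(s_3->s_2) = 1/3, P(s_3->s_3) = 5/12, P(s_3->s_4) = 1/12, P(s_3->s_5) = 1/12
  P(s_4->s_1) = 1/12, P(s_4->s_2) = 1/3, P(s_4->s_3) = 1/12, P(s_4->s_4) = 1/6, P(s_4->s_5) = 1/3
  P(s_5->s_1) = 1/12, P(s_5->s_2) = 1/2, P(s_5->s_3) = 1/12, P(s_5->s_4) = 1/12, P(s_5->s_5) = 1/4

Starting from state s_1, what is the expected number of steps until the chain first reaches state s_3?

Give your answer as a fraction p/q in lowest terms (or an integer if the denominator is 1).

Answer: 7852/867

Derivation:
Let h_i = expected steps to first reach s_3 from state i.
Boundary: h_s_3 = 0.
First-step equations for the other states:
  h_s_1 = 1 + 1/4*h_s_1 + 1/12*h_s_2 + 1/6*h_s_3 + 1/3*h_s_4 + 1/6*h_s_5
  h_s_2 = 1 + 5/12*h_s_1 + 1/12*h_s_2 + 1/12*h_s_3 + 1/4*h_s_4 + 1/6*h_s_5
  h_s_4 = 1 + 1/12*h_s_1 + 1/3*h_s_2 + 1/12*h_s_3 + 1/6*h_s_4 + 1/3*h_s_5
  h_s_5 = 1 + 1/12*h_s_1 + 1/2*h_s_2 + 1/12*h_s_3 + 1/12*h_s_4 + 1/4*h_s_5

Substituting h_s_3 = 0 and rearranging gives the linear system (I - Q) h = 1:
  [3/4, -1/12, -1/3, -1/6] . (h_s_1, h_s_2, h_s_4, h_s_5) = 1
  [-5/12, 11/12, -1/4, -1/6] . (h_s_1, h_s_2, h_s_4, h_s_5) = 1
  [-1/12, -1/3, 5/6, -1/3] . (h_s_1, h_s_2, h_s_4, h_s_5) = 1
  [-1/12, -1/2, -1/12, 3/4] . (h_s_1, h_s_2, h_s_4, h_s_5) = 1

Solving yields:
  h_s_1 = 7852/867
  h_s_2 = 8440/867
  h_s_4 = 8648/867
  h_s_5 = 2872/289

Starting state is s_1, so the expected hitting time is h_s_1 = 7852/867.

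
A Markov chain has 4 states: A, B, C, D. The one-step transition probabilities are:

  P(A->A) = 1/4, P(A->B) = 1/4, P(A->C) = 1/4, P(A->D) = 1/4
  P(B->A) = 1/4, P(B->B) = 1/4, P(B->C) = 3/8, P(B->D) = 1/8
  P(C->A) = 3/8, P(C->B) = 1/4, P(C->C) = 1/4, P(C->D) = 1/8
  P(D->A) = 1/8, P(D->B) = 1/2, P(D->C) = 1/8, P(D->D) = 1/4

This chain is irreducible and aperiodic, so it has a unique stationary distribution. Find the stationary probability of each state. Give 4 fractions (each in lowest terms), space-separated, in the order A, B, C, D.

Answer: 68/261 77/261 23/87 47/261

Derivation:
The stationary distribution satisfies pi = pi * P, i.e.:
  pi_A = 1/4*pi_A + 1/4*pi_B + 3/8*pi_C + 1/8*pi_D
  pi_B = 1/4*pi_A + 1/4*pi_B + 1/4*pi_C + 1/2*pi_D
  pi_C = 1/4*pi_A + 3/8*pi_B + 1/4*pi_C + 1/8*pi_D
  pi_D = 1/4*pi_A + 1/8*pi_B + 1/8*pi_C + 1/4*pi_D
with normalization: pi_A + pi_B + pi_C + pi_D = 1.

Using the first 3 balance equations plus normalization, the linear system A*pi = b is:
  [-3/4, 1/4, 3/8, 1/8] . pi = 0
  [1/4, -3/4, 1/4, 1/2] . pi = 0
  [1/4, 3/8, -3/4, 1/8] . pi = 0
  [1, 1, 1, 1] . pi = 1

Solving yields:
  pi_A = 68/261
  pi_B = 77/261
  pi_C = 23/87
  pi_D = 47/261

Verification (pi * P):
  68/261*1/4 + 77/261*1/4 + 23/87*3/8 + 47/261*1/8 = 68/261 = pi_A  (ok)
  68/261*1/4 + 77/261*1/4 + 23/87*1/4 + 47/261*1/2 = 77/261 = pi_B  (ok)
  68/261*1/4 + 77/261*3/8 + 23/87*1/4 + 47/261*1/8 = 23/87 = pi_C  (ok)
  68/261*1/4 + 77/261*1/8 + 23/87*1/8 + 47/261*1/4 = 47/261 = pi_D  (ok)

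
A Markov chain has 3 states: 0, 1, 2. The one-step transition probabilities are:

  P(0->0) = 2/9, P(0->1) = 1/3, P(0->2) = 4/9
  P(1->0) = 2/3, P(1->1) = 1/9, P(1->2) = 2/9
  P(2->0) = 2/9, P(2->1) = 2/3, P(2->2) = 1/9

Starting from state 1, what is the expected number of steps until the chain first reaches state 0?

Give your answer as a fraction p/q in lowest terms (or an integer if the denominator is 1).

Let h_i = expected steps to first reach 0 from state i.
Boundary: h_0 = 0.
First-step equations for the other states:
  h_1 = 1 + 2/3*h_0 + 1/9*h_1 + 2/9*h_2
  h_2 = 1 + 2/9*h_0 + 2/3*h_1 + 1/9*h_2

Substituting h_0 = 0 and rearranging gives the linear system (I - Q) h = 1:
  [8/9, -2/9] . (h_1, h_2) = 1
  [-2/3, 8/9] . (h_1, h_2) = 1

Solving yields:
  h_1 = 45/26
  h_2 = 63/26

Starting state is 1, so the expected hitting time is h_1 = 45/26.

Answer: 45/26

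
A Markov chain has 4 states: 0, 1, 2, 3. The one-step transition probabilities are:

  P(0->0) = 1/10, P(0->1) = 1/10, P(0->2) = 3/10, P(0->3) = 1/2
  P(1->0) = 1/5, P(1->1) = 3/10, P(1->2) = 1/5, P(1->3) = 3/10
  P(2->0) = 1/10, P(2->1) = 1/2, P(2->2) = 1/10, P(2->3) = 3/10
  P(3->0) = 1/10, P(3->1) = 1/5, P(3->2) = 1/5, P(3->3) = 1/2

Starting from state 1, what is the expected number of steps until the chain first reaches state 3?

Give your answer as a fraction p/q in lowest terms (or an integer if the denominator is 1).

Let h_i = expected steps to first reach 3 from state i.
Boundary: h_3 = 0.
First-step equations for the other states:
  h_0 = 1 + 1/10*h_0 + 1/10*h_1 + 3/10*h_2 + 1/2*h_3
  h_1 = 1 + 1/5*h_0 + 3/10*h_1 + 1/5*h_2 + 3/10*h_3
  h_2 = 1 + 1/10*h_0 + 1/2*h_1 + 1/10*h_2 + 3/10*h_3

Substituting h_3 = 0 and rearranging gives the linear system (I - Q) h = 1:
  [9/10, -1/10, -3/10] . (h_0, h_1, h_2) = 1
  [-1/5, 7/10, -1/5] . (h_0, h_1, h_2) = 1
  [-1/10, -1/2, 9/10] . (h_0, h_1, h_2) = 1

Solving yields:
  h_0 = 500/203
  h_1 = 610/203
  h_2 = 620/203

Starting state is 1, so the expected hitting time is h_1 = 610/203.

Answer: 610/203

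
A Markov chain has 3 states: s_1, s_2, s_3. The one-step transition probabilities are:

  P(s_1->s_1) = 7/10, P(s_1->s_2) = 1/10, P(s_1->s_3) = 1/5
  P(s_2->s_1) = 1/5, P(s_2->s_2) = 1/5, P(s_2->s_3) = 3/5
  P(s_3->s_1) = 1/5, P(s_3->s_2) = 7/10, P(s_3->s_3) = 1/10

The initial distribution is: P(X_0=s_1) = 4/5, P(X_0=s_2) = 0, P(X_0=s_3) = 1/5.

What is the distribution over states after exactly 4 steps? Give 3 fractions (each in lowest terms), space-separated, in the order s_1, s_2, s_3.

Propagating the distribution step by step (d_{t+1} = d_t * P):
d_0 = (s_1=4/5, s_2=0, s_3=1/5)
  d_1[s_1] = 4/5*7/10 + 0*1/5 + 1/5*1/5 = 3/5
  d_1[s_2] = 4/5*1/10 + 0*1/5 + 1/5*7/10 = 11/50
  d_1[s_3] = 4/5*1/5 + 0*3/5 + 1/5*1/10 = 9/50
d_1 = (s_1=3/5, s_2=11/50, s_3=9/50)
  d_2[s_1] = 3/5*7/10 + 11/50*1/5 + 9/50*1/5 = 1/2
  d_2[s_2] = 3/5*1/10 + 11/50*1/5 + 9/50*7/10 = 23/100
  d_2[s_3] = 3/5*1/5 + 11/50*3/5 + 9/50*1/10 = 27/100
d_2 = (s_1=1/2, s_2=23/100, s_3=27/100)
  d_3[s_1] = 1/2*7/10 + 23/100*1/5 + 27/100*1/5 = 9/20
  d_3[s_2] = 1/2*1/10 + 23/100*1/5 + 27/100*7/10 = 57/200
  d_3[s_3] = 1/2*1/5 + 23/100*3/5 + 27/100*1/10 = 53/200
d_3 = (s_1=9/20, s_2=57/200, s_3=53/200)
  d_4[s_1] = 9/20*7/10 + 57/200*1/5 + 53/200*1/5 = 17/40
  d_4[s_2] = 9/20*1/10 + 57/200*1/5 + 53/200*7/10 = 23/80
  d_4[s_3] = 9/20*1/5 + 57/200*3/5 + 53/200*1/10 = 23/80
d_4 = (s_1=17/40, s_2=23/80, s_3=23/80)

Answer: 17/40 23/80 23/80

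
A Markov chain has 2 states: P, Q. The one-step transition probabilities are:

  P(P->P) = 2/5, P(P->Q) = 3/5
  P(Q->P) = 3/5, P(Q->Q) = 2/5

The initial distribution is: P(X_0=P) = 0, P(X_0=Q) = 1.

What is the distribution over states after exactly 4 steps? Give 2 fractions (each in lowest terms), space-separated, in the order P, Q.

Propagating the distribution step by step (d_{t+1} = d_t * P):
d_0 = (P=0, Q=1)
  d_1[P] = 0*2/5 + 1*3/5 = 3/5
  d_1[Q] = 0*3/5 + 1*2/5 = 2/5
d_1 = (P=3/5, Q=2/5)
  d_2[P] = 3/5*2/5 + 2/5*3/5 = 12/25
  d_2[Q] = 3/5*3/5 + 2/5*2/5 = 13/25
d_2 = (P=12/25, Q=13/25)
  d_3[P] = 12/25*2/5 + 13/25*3/5 = 63/125
  d_3[Q] = 12/25*3/5 + 13/25*2/5 = 62/125
d_3 = (P=63/125, Q=62/125)
  d_4[P] = 63/125*2/5 + 62/125*3/5 = 312/625
  d_4[Q] = 63/125*3/5 + 62/125*2/5 = 313/625
d_4 = (P=312/625, Q=313/625)

Answer: 312/625 313/625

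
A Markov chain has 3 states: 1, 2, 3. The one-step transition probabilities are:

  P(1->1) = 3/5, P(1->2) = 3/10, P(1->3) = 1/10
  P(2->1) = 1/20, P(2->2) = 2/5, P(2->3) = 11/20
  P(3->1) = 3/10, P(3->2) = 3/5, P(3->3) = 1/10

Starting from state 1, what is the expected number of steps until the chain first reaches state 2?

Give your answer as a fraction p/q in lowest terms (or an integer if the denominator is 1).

Let h_i = expected steps to first reach 2 from state i.
Boundary: h_2 = 0.
First-step equations for the other states:
  h_1 = 1 + 3/5*h_1 + 3/10*h_2 + 1/10*h_3
  h_3 = 1 + 3/10*h_1 + 3/5*h_2 + 1/10*h_3

Substituting h_2 = 0 and rearranging gives the linear system (I - Q) h = 1:
  [2/5, -1/10] . (h_1, h_3) = 1
  [-3/10, 9/10] . (h_1, h_3) = 1

Solving yields:
  h_1 = 100/33
  h_3 = 70/33

Starting state is 1, so the expected hitting time is h_1 = 100/33.

Answer: 100/33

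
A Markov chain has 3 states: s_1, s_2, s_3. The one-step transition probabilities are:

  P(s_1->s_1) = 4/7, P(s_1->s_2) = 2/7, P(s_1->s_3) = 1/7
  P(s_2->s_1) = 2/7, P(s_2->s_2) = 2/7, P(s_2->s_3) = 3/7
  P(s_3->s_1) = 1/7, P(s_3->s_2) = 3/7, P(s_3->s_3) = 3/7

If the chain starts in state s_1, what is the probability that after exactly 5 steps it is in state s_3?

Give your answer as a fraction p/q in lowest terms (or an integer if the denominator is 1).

Computing P^5 by repeated multiplication:
P^1 =
  s_1: [4/7, 2/7, 1/7]
  s_2: [2/7, 2/7, 3/7]
  s_3: [1/7, 3/7, 3/7]
P^2 =
  s_1: [3/7, 15/49, 13/49]
  s_2: [15/49, 17/49, 17/49]
  s_3: [13/49, 17/49, 19/49]
P^3 =
  s_1: [127/343, 111/343, 15/49]
  s_2: [111/343, 115/343, 117/343]
  s_3: [15/49, 117/343, 121/343]
P^4 =
  s_1: [835/2401, 113/343, 775/2401]
  s_2: [113/343, 803/2401, 807/2401]
  s_3: [775/2401, 807/2401, 117/343]
P^5 =
  s_1: [5697/16807, 5577/16807, 5533/16807]
  s_2: [5577/16807, 5609/16807, 803/2401]
  s_3: [5533/16807, 803/2401, 5653/16807]

(P^5)[s_1 -> s_3] = 5533/16807

Answer: 5533/16807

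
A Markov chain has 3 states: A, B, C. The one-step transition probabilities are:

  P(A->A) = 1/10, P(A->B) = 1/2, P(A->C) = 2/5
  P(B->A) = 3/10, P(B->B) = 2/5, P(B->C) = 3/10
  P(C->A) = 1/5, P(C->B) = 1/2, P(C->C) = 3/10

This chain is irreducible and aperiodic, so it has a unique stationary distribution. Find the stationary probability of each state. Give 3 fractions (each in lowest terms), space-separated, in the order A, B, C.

Answer: 27/121 5/11 39/121

Derivation:
The stationary distribution satisfies pi = pi * P, i.e.:
  pi_A = 1/10*pi_A + 3/10*pi_B + 1/5*pi_C
  pi_B = 1/2*pi_A + 2/5*pi_B + 1/2*pi_C
  pi_C = 2/5*pi_A + 3/10*pi_B + 3/10*pi_C
with normalization: pi_A + pi_B + pi_C = 1.

Using the first 2 balance equations plus normalization, the linear system A*pi = b is:
  [-9/10, 3/10, 1/5] . pi = 0
  [1/2, -3/5, 1/2] . pi = 0
  [1, 1, 1] . pi = 1

Solving yields:
  pi_A = 27/121
  pi_B = 5/11
  pi_C = 39/121

Verification (pi * P):
  27/121*1/10 + 5/11*3/10 + 39/121*1/5 = 27/121 = pi_A  (ok)
  27/121*1/2 + 5/11*2/5 + 39/121*1/2 = 5/11 = pi_B  (ok)
  27/121*2/5 + 5/11*3/10 + 39/121*3/10 = 39/121 = pi_C  (ok)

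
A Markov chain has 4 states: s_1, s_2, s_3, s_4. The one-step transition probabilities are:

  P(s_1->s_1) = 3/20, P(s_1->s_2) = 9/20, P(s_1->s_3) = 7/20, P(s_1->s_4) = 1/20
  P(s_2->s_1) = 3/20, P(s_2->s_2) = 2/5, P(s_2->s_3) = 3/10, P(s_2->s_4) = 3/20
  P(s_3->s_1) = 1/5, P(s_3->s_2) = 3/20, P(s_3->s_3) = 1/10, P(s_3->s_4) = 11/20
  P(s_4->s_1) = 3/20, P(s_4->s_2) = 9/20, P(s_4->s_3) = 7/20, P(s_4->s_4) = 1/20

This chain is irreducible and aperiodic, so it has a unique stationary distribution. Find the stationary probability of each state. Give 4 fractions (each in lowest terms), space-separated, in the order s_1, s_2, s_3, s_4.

Answer: 113/692 61/173 46/173 151/692

Derivation:
The stationary distribution satisfies pi = pi * P, i.e.:
  pi_s_1 = 3/20*pi_s_1 + 3/20*pi_s_2 + 1/5*pi_s_3 + 3/20*pi_s_4
  pi_s_2 = 9/20*pi_s_1 + 2/5*pi_s_2 + 3/20*pi_s_3 + 9/20*pi_s_4
  pi_s_3 = 7/20*pi_s_1 + 3/10*pi_s_2 + 1/10*pi_s_3 + 7/20*pi_s_4
  pi_s_4 = 1/20*pi_s_1 + 3/20*pi_s_2 + 11/20*pi_s_3 + 1/20*pi_s_4
with normalization: pi_s_1 + pi_s_2 + pi_s_3 + pi_s_4 = 1.

Using the first 3 balance equations plus normalization, the linear system A*pi = b is:
  [-17/20, 3/20, 1/5, 3/20] . pi = 0
  [9/20, -3/5, 3/20, 9/20] . pi = 0
  [7/20, 3/10, -9/10, 7/20] . pi = 0
  [1, 1, 1, 1] . pi = 1

Solving yields:
  pi_s_1 = 113/692
  pi_s_2 = 61/173
  pi_s_3 = 46/173
  pi_s_4 = 151/692

Verification (pi * P):
  113/692*3/20 + 61/173*3/20 + 46/173*1/5 + 151/692*3/20 = 113/692 = pi_s_1  (ok)
  113/692*9/20 + 61/173*2/5 + 46/173*3/20 + 151/692*9/20 = 61/173 = pi_s_2  (ok)
  113/692*7/20 + 61/173*3/10 + 46/173*1/10 + 151/692*7/20 = 46/173 = pi_s_3  (ok)
  113/692*1/20 + 61/173*3/20 + 46/173*11/20 + 151/692*1/20 = 151/692 = pi_s_4  (ok)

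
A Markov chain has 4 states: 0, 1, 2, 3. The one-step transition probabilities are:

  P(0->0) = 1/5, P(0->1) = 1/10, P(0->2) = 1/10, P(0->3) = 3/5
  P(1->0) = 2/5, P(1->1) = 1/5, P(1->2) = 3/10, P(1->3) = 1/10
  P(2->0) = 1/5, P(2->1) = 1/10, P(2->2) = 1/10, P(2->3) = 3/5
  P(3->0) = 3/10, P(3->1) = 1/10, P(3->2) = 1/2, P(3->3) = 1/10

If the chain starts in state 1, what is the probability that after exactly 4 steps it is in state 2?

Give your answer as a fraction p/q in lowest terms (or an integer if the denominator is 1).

Computing P^4 by repeated multiplication:
P^1 =
  0: [1/5, 1/10, 1/10, 3/5]
  1: [2/5, 1/5, 3/10, 1/10]
  2: [1/5, 1/10, 1/10, 3/5]
  3: [3/10, 1/10, 1/2, 1/10]
P^2 =
  0: [7/25, 11/100, 9/25, 1/4]
  1: [1/4, 3/25, 9/50, 9/20]
  2: [7/25, 11/100, 9/25, 1/4]
  3: [23/100, 11/100, 4/25, 1/2]
P^3 =
  0: [247/1000, 111/1000, 111/500, 21/50]
  1: [269/1000, 14/125, 38/125, 63/200]
  2: [247/1000, 111/1000, 111/500, 21/50]
  3: [34/125, 111/1000, 161/500, 59/200]
P^4 =
  0: [1321/5000, 1111/10000, 1451/5000, 669/2000]
  1: [2539/10000, 139/1250, 621/2500, 773/2000]
  2: [1321/5000, 1111/10000, 1451/5000, 669/2000]
  3: [2517/10000, 1111/10000, 1201/5000, 397/1000]

(P^4)[1 -> 2] = 621/2500

Answer: 621/2500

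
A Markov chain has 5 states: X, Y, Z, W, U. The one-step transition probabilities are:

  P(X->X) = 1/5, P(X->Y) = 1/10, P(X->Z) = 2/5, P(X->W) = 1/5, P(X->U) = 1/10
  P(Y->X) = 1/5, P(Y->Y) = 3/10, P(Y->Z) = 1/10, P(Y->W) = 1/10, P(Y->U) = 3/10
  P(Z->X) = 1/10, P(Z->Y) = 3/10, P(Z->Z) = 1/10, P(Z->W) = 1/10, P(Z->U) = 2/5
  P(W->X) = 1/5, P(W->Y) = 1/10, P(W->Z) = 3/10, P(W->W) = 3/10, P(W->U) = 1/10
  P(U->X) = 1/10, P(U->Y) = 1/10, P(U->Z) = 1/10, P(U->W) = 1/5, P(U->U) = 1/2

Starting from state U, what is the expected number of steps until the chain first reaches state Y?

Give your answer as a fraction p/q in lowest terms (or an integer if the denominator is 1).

Let h_i = expected steps to first reach Y from state i.
Boundary: h_Y = 0.
First-step equations for the other states:
  h_X = 1 + 1/5*h_X + 1/10*h_Y + 2/5*h_Z + 1/5*h_W + 1/10*h_U
  h_Z = 1 + 1/10*h_X + 3/10*h_Y + 1/10*h_Z + 1/10*h_W + 2/5*h_U
  h_W = 1 + 1/5*h_X + 1/10*h_Y + 3/10*h_Z + 3/10*h_W + 1/10*h_U
  h_U = 1 + 1/10*h_X + 1/10*h_Y + 1/10*h_Z + 1/5*h_W + 1/2*h_U

Substituting h_Y = 0 and rearranging gives the linear system (I - Q) h = 1:
  [4/5, -2/5, -1/5, -1/10] . (h_X, h_Z, h_W, h_U) = 1
  [-1/10, 9/10, -1/10, -2/5] . (h_X, h_Z, h_W, h_U) = 1
  [-1/5, -3/10, 7/10, -1/10] . (h_X, h_Z, h_W, h_U) = 1
  [-1/10, -1/10, -1/5, 1/2] . (h_X, h_Z, h_W, h_U) = 1

Solving yields:
  h_X = 2590/377
  h_Z = 2230/377
  h_W = 2630/377
  h_U = 2770/377

Starting state is U, so the expected hitting time is h_U = 2770/377.

Answer: 2770/377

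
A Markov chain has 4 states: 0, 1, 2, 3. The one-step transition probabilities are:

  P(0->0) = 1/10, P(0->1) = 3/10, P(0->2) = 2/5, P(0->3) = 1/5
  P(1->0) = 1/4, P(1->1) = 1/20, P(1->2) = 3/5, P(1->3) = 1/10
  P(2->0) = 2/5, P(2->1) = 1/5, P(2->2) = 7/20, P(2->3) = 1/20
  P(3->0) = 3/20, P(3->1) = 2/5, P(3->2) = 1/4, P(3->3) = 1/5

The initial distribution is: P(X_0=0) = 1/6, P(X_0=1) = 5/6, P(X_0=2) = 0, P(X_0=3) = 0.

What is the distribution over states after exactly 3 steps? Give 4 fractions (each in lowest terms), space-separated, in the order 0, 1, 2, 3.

Propagating the distribution step by step (d_{t+1} = d_t * P):
d_0 = (0=1/6, 1=5/6, 2=0, 3=0)
  d_1[0] = 1/6*1/10 + 5/6*1/4 + 0*2/5 + 0*3/20 = 9/40
  d_1[1] = 1/6*3/10 + 5/6*1/20 + 0*1/5 + 0*2/5 = 11/120
  d_1[2] = 1/6*2/5 + 5/6*3/5 + 0*7/20 + 0*1/4 = 17/30
  d_1[3] = 1/6*1/5 + 5/6*1/10 + 0*1/20 + 0*1/5 = 7/60
d_1 = (0=9/40, 1=11/120, 2=17/30, 3=7/60)
  d_2[0] = 9/40*1/10 + 11/120*1/4 + 17/30*2/5 + 7/60*3/20 = 139/480
  d_2[1] = 9/40*3/10 + 11/120*1/20 + 17/30*1/5 + 7/60*2/5 = 557/2400
  d_2[2] = 9/40*2/5 + 11/120*3/5 + 17/30*7/20 + 7/60*1/4 = 149/400
  d_2[3] = 9/40*1/5 + 11/120*1/10 + 17/30*1/20 + 7/60*1/5 = 127/1200
d_2 = (0=139/480, 1=557/2400, 2=149/400, 3=127/1200)
  d_3[0] = 139/480*1/10 + 557/2400*1/4 + 149/400*2/5 + 127/1200*3/20 = 12089/48000
  d_3[1] = 139/480*3/10 + 557/2400*1/20 + 149/400*1/5 + 127/1200*2/5 = 689/3200
  d_3[2] = 139/480*2/5 + 557/2400*3/5 + 149/400*7/20 + 127/1200*1/4 = 4943/12000
  d_3[3] = 139/480*1/5 + 557/2400*1/10 + 149/400*1/20 + 127/1200*1/5 = 1451/12000
d_3 = (0=12089/48000, 1=689/3200, 2=4943/12000, 3=1451/12000)

Answer: 12089/48000 689/3200 4943/12000 1451/12000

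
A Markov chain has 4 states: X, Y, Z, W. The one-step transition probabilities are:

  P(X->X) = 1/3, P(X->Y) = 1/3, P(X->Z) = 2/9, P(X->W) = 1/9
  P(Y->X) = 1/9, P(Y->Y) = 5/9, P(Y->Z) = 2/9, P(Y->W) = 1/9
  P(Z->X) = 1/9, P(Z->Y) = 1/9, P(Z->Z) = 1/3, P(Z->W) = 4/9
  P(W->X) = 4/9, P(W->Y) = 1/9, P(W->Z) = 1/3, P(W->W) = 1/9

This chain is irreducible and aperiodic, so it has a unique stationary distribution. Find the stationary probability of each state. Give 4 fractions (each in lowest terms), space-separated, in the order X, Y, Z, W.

The stationary distribution satisfies pi = pi * P, i.e.:
  pi_X = 1/3*pi_X + 1/9*pi_Y + 1/9*pi_Z + 4/9*pi_W
  pi_Y = 1/3*pi_X + 5/9*pi_Y + 1/9*pi_Z + 1/9*pi_W
  pi_Z = 2/9*pi_X + 2/9*pi_Y + 1/3*pi_Z + 1/3*pi_W
  pi_W = 1/9*pi_X + 1/9*pi_Y + 4/9*pi_Z + 1/9*pi_W
with normalization: pi_X + pi_Y + pi_Z + pi_W = 1.

Using the first 3 balance equations plus normalization, the linear system A*pi = b is:
  [-2/3, 1/9, 1/9, 4/9] . pi = 0
  [1/3, -4/9, 1/9, 1/9] . pi = 0
  [2/9, 2/9, -2/3, 1/3] . pi = 0
  [1, 1, 1, 1] . pi = 1

Solving yields:
  pi_X = 37/161
  pi_Y = 47/161
  pi_Z = 19/69
  pi_W = 14/69

Verification (pi * P):
  37/161*1/3 + 47/161*1/9 + 19/69*1/9 + 14/69*4/9 = 37/161 = pi_X  (ok)
  37/161*1/3 + 47/161*5/9 + 19/69*1/9 + 14/69*1/9 = 47/161 = pi_Y  (ok)
  37/161*2/9 + 47/161*2/9 + 19/69*1/3 + 14/69*1/3 = 19/69 = pi_Z  (ok)
  37/161*1/9 + 47/161*1/9 + 19/69*4/9 + 14/69*1/9 = 14/69 = pi_W  (ok)

Answer: 37/161 47/161 19/69 14/69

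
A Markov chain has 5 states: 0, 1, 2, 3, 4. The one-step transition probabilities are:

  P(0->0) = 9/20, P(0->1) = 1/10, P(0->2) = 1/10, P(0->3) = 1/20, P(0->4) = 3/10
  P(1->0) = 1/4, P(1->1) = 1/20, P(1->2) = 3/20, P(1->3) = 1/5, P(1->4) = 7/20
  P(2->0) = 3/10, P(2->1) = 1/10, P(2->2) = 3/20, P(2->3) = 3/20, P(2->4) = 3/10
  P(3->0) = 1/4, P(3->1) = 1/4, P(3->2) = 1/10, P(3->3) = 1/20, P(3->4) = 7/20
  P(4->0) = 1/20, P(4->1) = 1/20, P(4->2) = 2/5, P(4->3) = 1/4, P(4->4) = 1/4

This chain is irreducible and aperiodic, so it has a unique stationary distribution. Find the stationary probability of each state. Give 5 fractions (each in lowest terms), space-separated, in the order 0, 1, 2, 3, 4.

Answer: 20348/81095 8257/81095 16589/81095 11777/81095 24124/81095

Derivation:
The stationary distribution satisfies pi = pi * P, i.e.:
  pi_0 = 9/20*pi_0 + 1/4*pi_1 + 3/10*pi_2 + 1/4*pi_3 + 1/20*pi_4
  pi_1 = 1/10*pi_0 + 1/20*pi_1 + 1/10*pi_2 + 1/4*pi_3 + 1/20*pi_4
  pi_2 = 1/10*pi_0 + 3/20*pi_1 + 3/20*pi_2 + 1/10*pi_3 + 2/5*pi_4
  pi_3 = 1/20*pi_0 + 1/5*pi_1 + 3/20*pi_2 + 1/20*pi_3 + 1/4*pi_4
  pi_4 = 3/10*pi_0 + 7/20*pi_1 + 3/10*pi_2 + 7/20*pi_3 + 1/4*pi_4
with normalization: pi_0 + pi_1 + pi_2 + pi_3 + pi_4 = 1.

Using the first 4 balance equations plus normalization, the linear system A*pi = b is:
  [-11/20, 1/4, 3/10, 1/4, 1/20] . pi = 0
  [1/10, -19/20, 1/10, 1/4, 1/20] . pi = 0
  [1/10, 3/20, -17/20, 1/10, 2/5] . pi = 0
  [1/20, 1/5, 3/20, -19/20, 1/4] . pi = 0
  [1, 1, 1, 1, 1] . pi = 1

Solving yields:
  pi_0 = 20348/81095
  pi_1 = 8257/81095
  pi_2 = 16589/81095
  pi_3 = 11777/81095
  pi_4 = 24124/81095

Verification (pi * P):
  20348/81095*9/20 + 8257/81095*1/4 + 16589/81095*3/10 + 11777/81095*1/4 + 24124/81095*1/20 = 20348/81095 = pi_0  (ok)
  20348/81095*1/10 + 8257/81095*1/20 + 16589/81095*1/10 + 11777/81095*1/4 + 24124/81095*1/20 = 8257/81095 = pi_1  (ok)
  20348/81095*1/10 + 8257/81095*3/20 + 16589/81095*3/20 + 11777/81095*1/10 + 24124/81095*2/5 = 16589/81095 = pi_2  (ok)
  20348/81095*1/20 + 8257/81095*1/5 + 16589/81095*3/20 + 11777/81095*1/20 + 24124/81095*1/4 = 11777/81095 = pi_3  (ok)
  20348/81095*3/10 + 8257/81095*7/20 + 16589/81095*3/10 + 11777/81095*7/20 + 24124/81095*1/4 = 24124/81095 = pi_4  (ok)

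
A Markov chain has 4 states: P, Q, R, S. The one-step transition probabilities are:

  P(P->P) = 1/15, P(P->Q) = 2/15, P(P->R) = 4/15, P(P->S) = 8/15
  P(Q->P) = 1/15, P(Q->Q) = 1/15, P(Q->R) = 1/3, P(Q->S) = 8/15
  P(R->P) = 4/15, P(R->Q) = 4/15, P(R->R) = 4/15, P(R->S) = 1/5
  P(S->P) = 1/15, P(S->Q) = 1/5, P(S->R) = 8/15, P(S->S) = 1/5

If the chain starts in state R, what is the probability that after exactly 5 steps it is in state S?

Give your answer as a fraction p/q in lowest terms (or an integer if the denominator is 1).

Answer: 9446/30375

Derivation:
Computing P^5 by repeated multiplication:
P^1 =
  P: [1/15, 2/15, 4/15, 8/15]
  Q: [1/15, 1/15, 1/3, 8/15]
  R: [4/15, 4/15, 4/15, 1/5]
  S: [1/15, 1/5, 8/15, 1/5]
P^2 =
  P: [3/25, 44/225, 94/225, 4/15]
  Q: [2/15, 47/225, 31/75, 11/45]
  R: [3/25, 37/225, 76/225, 17/45]
  S: [13/75, 46/225, 1/3, 13/45]
P^3 =
  P: [169/1125, 218/1125, 1184/3375, 206/675]
  Q: [56/375, 644/3375, 389/1125, 212/675]
  R: [151/1125, 26/135, 1277/3375, 199/675]
  S: [2/15, 619/3375, 134/375, 44/135]
P^4 =
  P: [2309/16875, 9494/50625, 18274/50625, 118/375]
  Q: [764/5625, 76/405, 6128/16875, 3173/10125]
  R: [2402/16875, 9649/50625, 3626/10125, 3128/10125]
  S: [259/1875, 9643/50625, 6173/16875, 3094/10125]
P^5 =
  P: [35149/253125, 5342/28125, 275714/759375, 46796/151875]
  Q: [11753/84375, 144383/759375, 18364/50625, 46751/151875]
  R: [7001/50625, 143501/759375, 274709/759375, 9446/30375]
  S: [11798/84375, 28823/151875, 3383/9375, 47011/151875]

(P^5)[R -> S] = 9446/30375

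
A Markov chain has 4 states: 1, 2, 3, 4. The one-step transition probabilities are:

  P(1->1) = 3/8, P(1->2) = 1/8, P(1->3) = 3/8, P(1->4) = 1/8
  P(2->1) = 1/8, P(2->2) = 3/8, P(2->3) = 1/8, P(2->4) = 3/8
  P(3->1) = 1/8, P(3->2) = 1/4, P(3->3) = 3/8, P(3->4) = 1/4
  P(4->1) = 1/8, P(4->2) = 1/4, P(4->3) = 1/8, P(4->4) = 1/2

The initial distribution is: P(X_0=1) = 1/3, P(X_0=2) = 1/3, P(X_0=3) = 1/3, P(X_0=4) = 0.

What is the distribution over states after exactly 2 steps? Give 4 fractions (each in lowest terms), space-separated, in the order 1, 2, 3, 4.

Answer: 17/96 49/192 1/4 61/192

Derivation:
Propagating the distribution step by step (d_{t+1} = d_t * P):
d_0 = (1=1/3, 2=1/3, 3=1/3, 4=0)
  d_1[1] = 1/3*3/8 + 1/3*1/8 + 1/3*1/8 + 0*1/8 = 5/24
  d_1[2] = 1/3*1/8 + 1/3*3/8 + 1/3*1/4 + 0*1/4 = 1/4
  d_1[3] = 1/3*3/8 + 1/3*1/8 + 1/3*3/8 + 0*1/8 = 7/24
  d_1[4] = 1/3*1/8 + 1/3*3/8 + 1/3*1/4 + 0*1/2 = 1/4
d_1 = (1=5/24, 2=1/4, 3=7/24, 4=1/4)
  d_2[1] = 5/24*3/8 + 1/4*1/8 + 7/24*1/8 + 1/4*1/8 = 17/96
  d_2[2] = 5/24*1/8 + 1/4*3/8 + 7/24*1/4 + 1/4*1/4 = 49/192
  d_2[3] = 5/24*3/8 + 1/4*1/8 + 7/24*3/8 + 1/4*1/8 = 1/4
  d_2[4] = 5/24*1/8 + 1/4*3/8 + 7/24*1/4 + 1/4*1/2 = 61/192
d_2 = (1=17/96, 2=49/192, 3=1/4, 4=61/192)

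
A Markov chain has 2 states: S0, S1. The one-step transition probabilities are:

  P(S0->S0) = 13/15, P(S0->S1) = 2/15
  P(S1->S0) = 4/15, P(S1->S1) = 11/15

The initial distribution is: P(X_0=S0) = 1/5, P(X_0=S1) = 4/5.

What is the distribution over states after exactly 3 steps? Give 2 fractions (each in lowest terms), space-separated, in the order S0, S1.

Answer: 1061/1875 814/1875

Derivation:
Propagating the distribution step by step (d_{t+1} = d_t * P):
d_0 = (S0=1/5, S1=4/5)
  d_1[S0] = 1/5*13/15 + 4/5*4/15 = 29/75
  d_1[S1] = 1/5*2/15 + 4/5*11/15 = 46/75
d_1 = (S0=29/75, S1=46/75)
  d_2[S0] = 29/75*13/15 + 46/75*4/15 = 187/375
  d_2[S1] = 29/75*2/15 + 46/75*11/15 = 188/375
d_2 = (S0=187/375, S1=188/375)
  d_3[S0] = 187/375*13/15 + 188/375*4/15 = 1061/1875
  d_3[S1] = 187/375*2/15 + 188/375*11/15 = 814/1875
d_3 = (S0=1061/1875, S1=814/1875)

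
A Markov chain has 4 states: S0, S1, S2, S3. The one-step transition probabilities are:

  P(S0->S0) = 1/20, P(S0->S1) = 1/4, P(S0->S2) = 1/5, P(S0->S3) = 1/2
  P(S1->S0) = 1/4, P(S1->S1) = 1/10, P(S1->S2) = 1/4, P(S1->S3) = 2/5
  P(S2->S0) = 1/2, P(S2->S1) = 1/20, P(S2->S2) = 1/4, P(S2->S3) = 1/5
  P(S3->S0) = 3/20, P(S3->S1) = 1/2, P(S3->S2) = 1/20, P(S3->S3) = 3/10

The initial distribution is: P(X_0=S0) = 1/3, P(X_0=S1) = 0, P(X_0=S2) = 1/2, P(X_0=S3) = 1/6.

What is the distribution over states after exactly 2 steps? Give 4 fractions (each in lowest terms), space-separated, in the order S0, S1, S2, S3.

Answer: 21/100 25/96 413/2400 143/400

Derivation:
Propagating the distribution step by step (d_{t+1} = d_t * P):
d_0 = (S0=1/3, S1=0, S2=1/2, S3=1/6)
  d_1[S0] = 1/3*1/20 + 0*1/4 + 1/2*1/2 + 1/6*3/20 = 7/24
  d_1[S1] = 1/3*1/4 + 0*1/10 + 1/2*1/20 + 1/6*1/2 = 23/120
  d_1[S2] = 1/3*1/5 + 0*1/4 + 1/2*1/4 + 1/6*1/20 = 1/5
  d_1[S3] = 1/3*1/2 + 0*2/5 + 1/2*1/5 + 1/6*3/10 = 19/60
d_1 = (S0=7/24, S1=23/120, S2=1/5, S3=19/60)
  d_2[S0] = 7/24*1/20 + 23/120*1/4 + 1/5*1/2 + 19/60*3/20 = 21/100
  d_2[S1] = 7/24*1/4 + 23/120*1/10 + 1/5*1/20 + 19/60*1/2 = 25/96
  d_2[S2] = 7/24*1/5 + 23/120*1/4 + 1/5*1/4 + 19/60*1/20 = 413/2400
  d_2[S3] = 7/24*1/2 + 23/120*2/5 + 1/5*1/5 + 19/60*3/10 = 143/400
d_2 = (S0=21/100, S1=25/96, S2=413/2400, S3=143/400)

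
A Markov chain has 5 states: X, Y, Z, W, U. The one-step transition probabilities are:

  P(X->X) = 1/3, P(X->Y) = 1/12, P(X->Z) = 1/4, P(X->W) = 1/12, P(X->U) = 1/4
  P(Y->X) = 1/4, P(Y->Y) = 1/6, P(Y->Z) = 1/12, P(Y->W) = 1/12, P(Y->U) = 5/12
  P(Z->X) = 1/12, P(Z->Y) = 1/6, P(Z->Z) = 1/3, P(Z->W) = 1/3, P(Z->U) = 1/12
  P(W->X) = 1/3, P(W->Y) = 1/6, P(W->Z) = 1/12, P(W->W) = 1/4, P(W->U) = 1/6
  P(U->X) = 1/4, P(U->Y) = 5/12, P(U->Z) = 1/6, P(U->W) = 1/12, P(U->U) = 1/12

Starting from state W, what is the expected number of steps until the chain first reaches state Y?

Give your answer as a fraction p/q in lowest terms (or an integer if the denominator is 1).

Answer: 6016/1107

Derivation:
Let h_i = expected steps to first reach Y from state i.
Boundary: h_Y = 0.
First-step equations for the other states:
  h_X = 1 + 1/3*h_X + 1/12*h_Y + 1/4*h_Z + 1/12*h_W + 1/4*h_U
  h_Z = 1 + 1/12*h_X + 1/6*h_Y + 1/3*h_Z + 1/3*h_W + 1/12*h_U
  h_W = 1 + 1/3*h_X + 1/6*h_Y + 1/12*h_Z + 1/4*h_W + 1/6*h_U
  h_U = 1 + 1/4*h_X + 5/12*h_Y + 1/6*h_Z + 1/12*h_W + 1/12*h_U

Substituting h_Y = 0 and rearranging gives the linear system (I - Q) h = 1:
  [2/3, -1/4, -1/12, -1/4] . (h_X, h_Z, h_W, h_U) = 1
  [-1/12, 2/3, -1/3, -1/12] . (h_X, h_Z, h_W, h_U) = 1
  [-1/3, -1/12, 3/4, -1/6] . (h_X, h_Z, h_W, h_U) = 1
  [-1/4, -1/6, -1/12, 11/12] . (h_X, h_Z, h_W, h_U) = 1

Solving yields:
  h_X = 6404/1107
  h_Z = 6044/1107
  h_W = 6016/1107
  h_U = 4600/1107

Starting state is W, so the expected hitting time is h_W = 6016/1107.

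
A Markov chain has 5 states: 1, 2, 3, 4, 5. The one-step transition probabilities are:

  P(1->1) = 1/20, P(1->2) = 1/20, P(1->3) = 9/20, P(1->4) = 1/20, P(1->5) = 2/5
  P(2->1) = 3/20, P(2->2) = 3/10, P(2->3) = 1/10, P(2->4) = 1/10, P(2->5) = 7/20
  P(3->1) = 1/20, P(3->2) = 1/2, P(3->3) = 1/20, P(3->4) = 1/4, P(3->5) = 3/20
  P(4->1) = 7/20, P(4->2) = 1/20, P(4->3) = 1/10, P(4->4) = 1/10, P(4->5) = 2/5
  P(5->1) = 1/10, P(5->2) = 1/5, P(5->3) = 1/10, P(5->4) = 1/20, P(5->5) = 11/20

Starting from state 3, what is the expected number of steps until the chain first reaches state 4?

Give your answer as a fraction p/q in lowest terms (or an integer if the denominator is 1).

Let h_i = expected steps to first reach 4 from state i.
Boundary: h_4 = 0.
First-step equations for the other states:
  h_1 = 1 + 1/20*h_1 + 1/20*h_2 + 9/20*h_3 + 1/20*h_4 + 2/5*h_5
  h_2 = 1 + 3/20*h_1 + 3/10*h_2 + 1/10*h_3 + 1/10*h_4 + 7/20*h_5
  h_3 = 1 + 1/20*h_1 + 1/2*h_2 + 1/20*h_3 + 1/4*h_4 + 3/20*h_5
  h_5 = 1 + 1/10*h_1 + 1/5*h_2 + 1/10*h_3 + 1/20*h_4 + 11/20*h_5

Substituting h_4 = 0 and rearranging gives the linear system (I - Q) h = 1:
  [19/20, -1/20, -9/20, -2/5] . (h_1, h_2, h_3, h_5) = 1
  [-3/20, 7/10, -1/10, -7/20] . (h_1, h_2, h_3, h_5) = 1
  [-1/20, -1/2, 19/20, -3/20] . (h_1, h_2, h_3, h_5) = 1
  [-1/10, -1/5, -1/10, 9/20] . (h_1, h_2, h_3, h_5) = 1

Solving yields:
  h_1 = 152040/14261
  h_2 = 152180/14261
  h_3 = 128640/14261
  h_5 = 161700/14261

Starting state is 3, so the expected hitting time is h_3 = 128640/14261.

Answer: 128640/14261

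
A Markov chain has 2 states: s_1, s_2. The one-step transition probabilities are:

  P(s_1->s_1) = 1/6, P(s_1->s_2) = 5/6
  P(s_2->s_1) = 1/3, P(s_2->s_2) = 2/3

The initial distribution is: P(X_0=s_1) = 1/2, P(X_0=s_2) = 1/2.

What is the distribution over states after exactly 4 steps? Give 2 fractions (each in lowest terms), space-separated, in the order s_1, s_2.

Answer: 247/864 617/864

Derivation:
Propagating the distribution step by step (d_{t+1} = d_t * P):
d_0 = (s_1=1/2, s_2=1/2)
  d_1[s_1] = 1/2*1/6 + 1/2*1/3 = 1/4
  d_1[s_2] = 1/2*5/6 + 1/2*2/3 = 3/4
d_1 = (s_1=1/4, s_2=3/4)
  d_2[s_1] = 1/4*1/6 + 3/4*1/3 = 7/24
  d_2[s_2] = 1/4*5/6 + 3/4*2/3 = 17/24
d_2 = (s_1=7/24, s_2=17/24)
  d_3[s_1] = 7/24*1/6 + 17/24*1/3 = 41/144
  d_3[s_2] = 7/24*5/6 + 17/24*2/3 = 103/144
d_3 = (s_1=41/144, s_2=103/144)
  d_4[s_1] = 41/144*1/6 + 103/144*1/3 = 247/864
  d_4[s_2] = 41/144*5/6 + 103/144*2/3 = 617/864
d_4 = (s_1=247/864, s_2=617/864)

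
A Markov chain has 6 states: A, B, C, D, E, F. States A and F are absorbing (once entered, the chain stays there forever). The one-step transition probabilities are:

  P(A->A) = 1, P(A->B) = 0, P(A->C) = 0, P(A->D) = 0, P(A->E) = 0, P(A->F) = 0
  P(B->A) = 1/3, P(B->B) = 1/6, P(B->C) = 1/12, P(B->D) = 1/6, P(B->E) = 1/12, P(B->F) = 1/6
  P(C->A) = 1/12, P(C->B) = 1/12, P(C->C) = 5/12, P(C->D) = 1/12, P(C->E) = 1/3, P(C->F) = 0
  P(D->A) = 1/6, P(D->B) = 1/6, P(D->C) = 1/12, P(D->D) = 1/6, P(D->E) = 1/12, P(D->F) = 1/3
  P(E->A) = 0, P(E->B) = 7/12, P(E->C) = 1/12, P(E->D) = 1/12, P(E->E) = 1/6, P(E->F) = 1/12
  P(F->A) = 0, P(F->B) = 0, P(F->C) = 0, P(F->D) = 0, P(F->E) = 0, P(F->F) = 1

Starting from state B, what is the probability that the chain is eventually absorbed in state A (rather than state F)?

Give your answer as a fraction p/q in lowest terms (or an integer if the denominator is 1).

Answer: 34/57

Derivation:
Let a_i = P(absorbed in A | start in state i).
Boundary conditions: a_A = 1, a_F = 0.
For each transient state i, a_i = sum_j P(i->j) * a_j:
  a_B = 1/3*a_A + 1/6*a_B + 1/12*a_C + 1/6*a_D + 1/12*a_E + 1/6*a_F
  a_C = 1/12*a_A + 1/12*a_B + 5/12*a_C + 1/12*a_D + 1/3*a_E + 0*a_F
  a_D = 1/6*a_A + 1/6*a_B + 1/12*a_C + 1/6*a_D + 1/12*a_E + 1/3*a_F
  a_E = 0*a_A + 7/12*a_B + 1/12*a_C + 1/12*a_D + 1/6*a_E + 1/12*a_F

Substituting a_A = 1 and a_F = 0, rearrange to (I - Q) a = r where r[i] = P(i -> A):
  [5/6, -1/12, -1/6, -1/12] . (a_B, a_C, a_D, a_E) = 1/3
  [-1/12, 7/12, -1/12, -1/3] . (a_B, a_C, a_D, a_E) = 1/12
  [-1/6, -1/12, 5/6, -1/12] . (a_B, a_C, a_D, a_E) = 1/6
  [-7/12, -1/12, -1/12, 5/6] . (a_B, a_C, a_D, a_E) = 0

Solving yields:
  a_B = 34/57
  a_C = 245/418
  a_D = 49/114
  a_E = 217/418

Starting state is B, so the absorption probability is a_B = 34/57.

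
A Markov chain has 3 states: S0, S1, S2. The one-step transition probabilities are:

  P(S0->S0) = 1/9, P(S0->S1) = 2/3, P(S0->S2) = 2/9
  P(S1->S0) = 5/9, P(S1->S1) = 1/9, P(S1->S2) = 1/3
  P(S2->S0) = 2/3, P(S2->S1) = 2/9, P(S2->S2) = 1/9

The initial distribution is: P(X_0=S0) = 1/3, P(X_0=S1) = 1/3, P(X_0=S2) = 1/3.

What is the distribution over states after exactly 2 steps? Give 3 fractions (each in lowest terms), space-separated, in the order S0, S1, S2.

Answer: 31/81 31/81 19/81

Derivation:
Propagating the distribution step by step (d_{t+1} = d_t * P):
d_0 = (S0=1/3, S1=1/3, S2=1/3)
  d_1[S0] = 1/3*1/9 + 1/3*5/9 + 1/3*2/3 = 4/9
  d_1[S1] = 1/3*2/3 + 1/3*1/9 + 1/3*2/9 = 1/3
  d_1[S2] = 1/3*2/9 + 1/3*1/3 + 1/3*1/9 = 2/9
d_1 = (S0=4/9, S1=1/3, S2=2/9)
  d_2[S0] = 4/9*1/9 + 1/3*5/9 + 2/9*2/3 = 31/81
  d_2[S1] = 4/9*2/3 + 1/3*1/9 + 2/9*2/9 = 31/81
  d_2[S2] = 4/9*2/9 + 1/3*1/3 + 2/9*1/9 = 19/81
d_2 = (S0=31/81, S1=31/81, S2=19/81)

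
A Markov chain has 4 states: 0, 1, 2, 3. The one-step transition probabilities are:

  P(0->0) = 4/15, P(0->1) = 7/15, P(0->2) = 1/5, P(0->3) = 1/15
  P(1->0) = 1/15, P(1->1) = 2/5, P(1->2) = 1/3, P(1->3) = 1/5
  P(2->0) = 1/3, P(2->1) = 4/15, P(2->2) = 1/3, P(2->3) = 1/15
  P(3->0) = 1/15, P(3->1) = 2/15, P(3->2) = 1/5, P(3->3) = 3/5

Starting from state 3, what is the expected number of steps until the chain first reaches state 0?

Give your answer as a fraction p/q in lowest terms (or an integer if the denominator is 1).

Let h_i = expected steps to first reach 0 from state i.
Boundary: h_0 = 0.
First-step equations for the other states:
  h_1 = 1 + 1/15*h_0 + 2/5*h_1 + 1/3*h_2 + 1/5*h_3
  h_2 = 1 + 1/3*h_0 + 4/15*h_1 + 1/3*h_2 + 1/15*h_3
  h_3 = 1 + 1/15*h_0 + 2/15*h_1 + 1/5*h_2 + 3/5*h_3

Substituting h_0 = 0 and rearranging gives the linear system (I - Q) h = 1:
  [3/5, -1/3, -1/5] . (h_1, h_2, h_3) = 1
  [-4/15, 2/3, -1/15] . (h_1, h_2, h_3) = 1
  [-2/15, -1/5, 2/5] . (h_1, h_2, h_3) = 1

Solving yields:
  h_1 = 1965/287
  h_2 = 1425/287
  h_3 = 2085/287

Starting state is 3, so the expected hitting time is h_3 = 2085/287.

Answer: 2085/287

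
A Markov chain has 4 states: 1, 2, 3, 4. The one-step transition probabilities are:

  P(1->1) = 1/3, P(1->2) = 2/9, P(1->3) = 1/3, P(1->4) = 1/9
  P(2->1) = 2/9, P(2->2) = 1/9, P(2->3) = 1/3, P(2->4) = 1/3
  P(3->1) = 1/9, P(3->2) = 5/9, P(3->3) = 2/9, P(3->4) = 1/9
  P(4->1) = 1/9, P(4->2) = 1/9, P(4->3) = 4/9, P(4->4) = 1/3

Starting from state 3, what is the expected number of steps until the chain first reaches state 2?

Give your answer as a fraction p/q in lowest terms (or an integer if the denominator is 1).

Let h_i = expected steps to first reach 2 from state i.
Boundary: h_2 = 0.
First-step equations for the other states:
  h_1 = 1 + 1/3*h_1 + 2/9*h_2 + 1/3*h_3 + 1/9*h_4
  h_3 = 1 + 1/9*h_1 + 5/9*h_2 + 2/9*h_3 + 1/9*h_4
  h_4 = 1 + 1/9*h_1 + 1/9*h_2 + 4/9*h_3 + 1/3*h_4

Substituting h_2 = 0 and rearranging gives the linear system (I - Q) h = 1:
  [2/3, -1/3, -1/9] . (h_1, h_3, h_4) = 1
  [-1/9, 7/9, -1/9] . (h_1, h_3, h_4) = 1
  [-1/9, -4/9, 2/3] . (h_1, h_3, h_4) = 1

Solving yields:
  h_1 = 45/14
  h_3 = 9/4
  h_4 = 99/28

Starting state is 3, so the expected hitting time is h_3 = 9/4.

Answer: 9/4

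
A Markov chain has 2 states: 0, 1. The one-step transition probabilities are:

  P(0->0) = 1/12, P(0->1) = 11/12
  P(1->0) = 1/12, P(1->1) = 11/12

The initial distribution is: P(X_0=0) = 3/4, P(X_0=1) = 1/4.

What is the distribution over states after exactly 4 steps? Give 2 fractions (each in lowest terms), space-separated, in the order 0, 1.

Answer: 1/12 11/12

Derivation:
Propagating the distribution step by step (d_{t+1} = d_t * P):
d_0 = (0=3/4, 1=1/4)
  d_1[0] = 3/4*1/12 + 1/4*1/12 = 1/12
  d_1[1] = 3/4*11/12 + 1/4*11/12 = 11/12
d_1 = (0=1/12, 1=11/12)
  d_2[0] = 1/12*1/12 + 11/12*1/12 = 1/12
  d_2[1] = 1/12*11/12 + 11/12*11/12 = 11/12
d_2 = (0=1/12, 1=11/12)
  d_3[0] = 1/12*1/12 + 11/12*1/12 = 1/12
  d_3[1] = 1/12*11/12 + 11/12*11/12 = 11/12
d_3 = (0=1/12, 1=11/12)
  d_4[0] = 1/12*1/12 + 11/12*1/12 = 1/12
  d_4[1] = 1/12*11/12 + 11/12*11/12 = 11/12
d_4 = (0=1/12, 1=11/12)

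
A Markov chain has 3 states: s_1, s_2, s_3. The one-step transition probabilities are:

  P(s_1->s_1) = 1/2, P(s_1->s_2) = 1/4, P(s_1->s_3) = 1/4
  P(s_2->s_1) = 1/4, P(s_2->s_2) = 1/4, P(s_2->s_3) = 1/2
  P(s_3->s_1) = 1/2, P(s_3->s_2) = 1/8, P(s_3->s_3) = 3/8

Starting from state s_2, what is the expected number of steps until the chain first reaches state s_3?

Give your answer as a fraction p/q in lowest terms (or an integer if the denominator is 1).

Let h_i = expected steps to first reach s_3 from state i.
Boundary: h_s_3 = 0.
First-step equations for the other states:
  h_s_1 = 1 + 1/2*h_s_1 + 1/4*h_s_2 + 1/4*h_s_3
  h_s_2 = 1 + 1/4*h_s_1 + 1/4*h_s_2 + 1/2*h_s_3

Substituting h_s_3 = 0 and rearranging gives the linear system (I - Q) h = 1:
  [1/2, -1/4] . (h_s_1, h_s_2) = 1
  [-1/4, 3/4] . (h_s_1, h_s_2) = 1

Solving yields:
  h_s_1 = 16/5
  h_s_2 = 12/5

Starting state is s_2, so the expected hitting time is h_s_2 = 12/5.

Answer: 12/5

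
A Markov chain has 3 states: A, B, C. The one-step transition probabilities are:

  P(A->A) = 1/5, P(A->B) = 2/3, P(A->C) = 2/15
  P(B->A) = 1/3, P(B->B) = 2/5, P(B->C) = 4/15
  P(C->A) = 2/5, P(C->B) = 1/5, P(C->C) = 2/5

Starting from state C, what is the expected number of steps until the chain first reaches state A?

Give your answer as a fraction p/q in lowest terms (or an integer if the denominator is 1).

Answer: 60/23

Derivation:
Let h_i = expected steps to first reach A from state i.
Boundary: h_A = 0.
First-step equations for the other states:
  h_B = 1 + 1/3*h_A + 2/5*h_B + 4/15*h_C
  h_C = 1 + 2/5*h_A + 1/5*h_B + 2/5*h_C

Substituting h_A = 0 and rearranging gives the linear system (I - Q) h = 1:
  [3/5, -4/15] . (h_B, h_C) = 1
  [-1/5, 3/5] . (h_B, h_C) = 1

Solving yields:
  h_B = 65/23
  h_C = 60/23

Starting state is C, so the expected hitting time is h_C = 60/23.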